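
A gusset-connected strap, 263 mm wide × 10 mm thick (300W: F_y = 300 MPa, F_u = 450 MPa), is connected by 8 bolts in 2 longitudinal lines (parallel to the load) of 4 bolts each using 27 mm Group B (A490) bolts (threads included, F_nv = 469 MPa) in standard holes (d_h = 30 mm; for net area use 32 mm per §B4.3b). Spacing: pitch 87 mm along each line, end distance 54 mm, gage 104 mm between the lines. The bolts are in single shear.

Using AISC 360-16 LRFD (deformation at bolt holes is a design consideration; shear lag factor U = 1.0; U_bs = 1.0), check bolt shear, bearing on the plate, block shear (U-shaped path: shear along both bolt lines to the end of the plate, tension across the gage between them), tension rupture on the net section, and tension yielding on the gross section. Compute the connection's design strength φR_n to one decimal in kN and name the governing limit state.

671.6 kN (net-section rupture governs)

Bolt shear: A_b = π(27)²/4 = 572.56 mm². φR_n = 0.75 × 469 × 572.56 × 8 × 1 = 1611.2 kN.
Bearing (10 mm plate, F_u = 450 MPa): end bolts L_c = 54 − 30/2 = 39, R_n = min(1.2×39×10×450, 2.4×27×10×450) = 210.6 kN/bolt; interior L_c = 87 − 30 = 57, R_n = 291.6 kN/bolt. φR_n = 0.75 × (2×210.6 + 6×291.6) = 1628.1 kN.
Block shear: shear path 2×[54+3×87] = 2×315 mm, A_gv = 6300, A_nv = 2×(315 − 3.5×32)×10 = 4060 mm²; tension across gage: (104 − 1×32)×10 = 720 mm². R_n = min(0.6×450×4060, 0.6×300×6300) + 1.0×450×720 = min(1096.2, 1134) + 324 = 1420.2 kN. φR_n = 0.75 × 1420.2 = 1065.2 kN.
Tension rupture (net): A_n = (263 − 2×32)×10 = 1990 mm² (U = 1.0, A_e = A_n). φR_n = 0.75 × 450 × 1990 = 671.6 kN.
Tension yield (gross): A_g = 263×10 = 2630 mm². φR_n = 0.90 × 300 × 2630 = 710.1 kN.
Governing: min(1611.2, 1628.1, 1065.2, 671.6, 710.1) = 671.6 kN → net-section rupture.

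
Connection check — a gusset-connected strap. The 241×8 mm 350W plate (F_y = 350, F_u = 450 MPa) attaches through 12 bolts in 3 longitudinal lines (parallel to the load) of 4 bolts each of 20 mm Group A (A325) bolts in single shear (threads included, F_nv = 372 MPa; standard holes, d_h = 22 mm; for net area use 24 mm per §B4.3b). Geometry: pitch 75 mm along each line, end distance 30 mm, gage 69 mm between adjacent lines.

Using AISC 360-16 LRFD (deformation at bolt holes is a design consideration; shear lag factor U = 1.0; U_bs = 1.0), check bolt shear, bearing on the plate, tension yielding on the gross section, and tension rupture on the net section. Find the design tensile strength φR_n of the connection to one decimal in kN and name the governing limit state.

Bolt shear: A_b = π(20)²/4 = 314.16 mm². φR_n = 0.75 × 372 × 314.16 × 12 × 1 = 1051.8 kN.
Bearing (8 mm plate, F_u = 450 MPa): end bolts L_c = 30 − 22/2 = 19, R_n = min(1.2×19×8×450, 2.4×20×8×450) = 82.08 kN/bolt; interior L_c = 75 − 22 = 53, R_n = 172.8 kN/bolt. φR_n = 0.75 × (3×82.08 + 9×172.8) = 1351.1 kN.
Tension yield (gross): A_g = 241×8 = 1928 mm². φR_n = 0.90 × 350 × 1928 = 607.3 kN.
Tension rupture (net): A_n = (241 − 3×24)×8 = 1352 mm² (U = 1.0, A_e = A_n). φR_n = 0.75 × 450 × 1352 = 456.3 kN.
Governing: min(1051.8, 1351.1, 607.3, 456.3) = 456.3 kN → net-section rupture.

456.3 kN (net-section rupture governs)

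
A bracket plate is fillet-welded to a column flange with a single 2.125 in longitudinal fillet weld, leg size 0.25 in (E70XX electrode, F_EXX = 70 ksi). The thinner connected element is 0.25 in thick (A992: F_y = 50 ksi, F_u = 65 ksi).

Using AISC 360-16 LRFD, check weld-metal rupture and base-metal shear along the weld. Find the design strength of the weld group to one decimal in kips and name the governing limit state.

Weld metal: throat = 0.707×0.25 = 0.17675 in, L = 2.125 in. φR_n = 0.75 × 0.6 × 70 × 0.17675 × 2.125 = 11.8 kips.
Base metal shear (0.25 in plate): yield φR_n = 1.0×0.6×50×0.25×2.125 = 15.9 kips; rupture φR_n = 0.75×0.6×65×0.25×2.125 = 15.5 kips; take 15.5 kips (rupture).
Governing: min(11.8, 15.5) = 11.8 kips → weld metal.

11.8 kips (weld metal governs)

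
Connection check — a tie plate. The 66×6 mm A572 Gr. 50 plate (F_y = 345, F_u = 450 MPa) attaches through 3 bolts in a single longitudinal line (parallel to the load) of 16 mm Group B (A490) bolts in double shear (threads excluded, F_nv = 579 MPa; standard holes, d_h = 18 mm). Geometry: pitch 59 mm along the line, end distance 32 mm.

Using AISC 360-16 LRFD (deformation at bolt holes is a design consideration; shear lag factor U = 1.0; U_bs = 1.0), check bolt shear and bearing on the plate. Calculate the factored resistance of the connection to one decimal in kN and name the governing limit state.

211.4 kN (bearing governs)

Bolt shear: A_b = π(16)²/4 = 201.06 mm². φR_n = 0.75 × 579 × 201.06 × 3 × 2 = 523.9 kN.
Bearing (6 mm plate, F_u = 450 MPa): end bolts L_c = 32 − 18/2 = 23, R_n = min(1.2×23×6×450, 2.4×16×6×450) = 74.52 kN/bolt; interior L_c = 59 − 18 = 41, R_n = 103.68 kN/bolt. φR_n = 0.75 × (1×74.52 + 2×103.68) = 211.4 kN.
Governing: min(523.9, 211.4) = 211.4 kN → bearing.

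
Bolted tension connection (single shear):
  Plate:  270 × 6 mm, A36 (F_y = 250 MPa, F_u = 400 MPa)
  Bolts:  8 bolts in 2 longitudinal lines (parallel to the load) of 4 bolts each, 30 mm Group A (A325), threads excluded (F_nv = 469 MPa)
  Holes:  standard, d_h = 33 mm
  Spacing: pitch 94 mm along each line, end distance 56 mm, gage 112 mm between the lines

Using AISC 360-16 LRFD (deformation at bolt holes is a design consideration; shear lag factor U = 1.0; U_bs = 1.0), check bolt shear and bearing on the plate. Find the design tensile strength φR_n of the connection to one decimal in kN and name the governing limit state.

948.2 kN (bearing governs)

Bolt shear: A_b = π(30)²/4 = 706.86 mm². φR_n = 0.75 × 469 × 706.86 × 8 × 1 = 1989.1 kN.
Bearing (6 mm plate, F_u = 400 MPa): end bolts L_c = 56 − 33/2 = 39.5, R_n = min(1.2×39.5×6×400, 2.4×30×6×400) = 113.76 kN/bolt; interior L_c = 94 − 33 = 61, R_n = 172.8 kN/bolt. φR_n = 0.75 × (2×113.76 + 6×172.8) = 948.2 kN.
Governing: min(1989.1, 948.2) = 948.2 kN → bearing.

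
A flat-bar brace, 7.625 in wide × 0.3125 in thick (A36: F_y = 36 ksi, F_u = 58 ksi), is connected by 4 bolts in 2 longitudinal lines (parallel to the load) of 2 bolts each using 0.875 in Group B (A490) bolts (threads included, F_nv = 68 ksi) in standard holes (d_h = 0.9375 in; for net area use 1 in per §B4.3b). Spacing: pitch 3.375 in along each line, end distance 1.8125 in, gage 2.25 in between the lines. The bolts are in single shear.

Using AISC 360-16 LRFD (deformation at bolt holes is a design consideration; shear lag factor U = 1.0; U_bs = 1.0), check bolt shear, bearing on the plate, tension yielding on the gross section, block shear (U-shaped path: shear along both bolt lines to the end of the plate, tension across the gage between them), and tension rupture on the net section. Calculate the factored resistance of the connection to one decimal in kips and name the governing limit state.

Bolt shear: A_b = π(0.875)²/4 = 0.60132 in². φR_n = 0.75 × 68 × 0.60132 × 4 × 1 = 122.7 kips.
Bearing (0.3125 in plate, F_u = 58 ksi): end bolts L_c = 1.8125 − 0.9375/2 = 1.34375, R_n = min(1.2×1.34375×0.3125×58, 2.4×0.875×0.3125×58) = 29.227 kips/bolt; interior L_c = 3.375 − 0.9375 = 2.4375, R_n = 38.063 kips/bolt. φR_n = 0.75 × (2×29.227 + 2×38.063) = 100.9 kips.
Tension yield (gross): A_g = 7.625×0.3125 = 2.3828 in². φR_n = 0.90 × 36 × 2.3828 = 77.2 kips.
Block shear: shear path 2×[1.8125+1×3.375] = 2×5.1875 in, A_gv = 3.2422, A_nv = 2×(5.1875 − 1.5×1)×0.3125 = 2.3047 in²; tension across gage: (2.25 − 1×1)×0.3125 = 0.39063 in². R_n = min(0.6×58×2.3047, 0.6×36×3.2422) + 1.0×58×0.39063 = min(80.204, 70.032) + 22.657 = 92.689 kips. φR_n = 0.75 × 92.689 = 69.5 kips.
Tension rupture (net): A_n = (7.625 − 2×1)×0.3125 = 1.7578 in² (U = 1.0, A_e = A_n). φR_n = 0.75 × 58 × 1.7578 = 76.5 kips.
Governing: min(122.7, 100.9, 77.2, 69.5, 76.5) = 69.5 kips → block shear.

69.5 kips (block shear governs)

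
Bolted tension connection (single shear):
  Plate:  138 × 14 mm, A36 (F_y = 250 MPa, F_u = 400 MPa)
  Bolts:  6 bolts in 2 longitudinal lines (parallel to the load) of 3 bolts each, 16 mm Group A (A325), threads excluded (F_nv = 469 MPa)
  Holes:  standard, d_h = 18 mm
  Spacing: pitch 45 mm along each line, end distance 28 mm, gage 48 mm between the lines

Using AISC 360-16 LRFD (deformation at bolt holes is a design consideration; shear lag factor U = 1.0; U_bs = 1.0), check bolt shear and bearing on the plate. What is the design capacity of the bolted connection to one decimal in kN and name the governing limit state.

Bolt shear: A_b = π(16)²/4 = 201.06 mm². φR_n = 0.75 × 469 × 201.06 × 6 × 1 = 424.3 kN.
Bearing (14 mm plate, F_u = 400 MPa): end bolts L_c = 28 − 18/2 = 19, R_n = min(1.2×19×14×400, 2.4×16×14×400) = 127.68 kN/bolt; interior L_c = 45 − 18 = 27, R_n = 181.44 kN/bolt. φR_n = 0.75 × (2×127.68 + 4×181.44) = 735.8 kN.
Governing: min(424.3, 735.8) = 424.3 kN → bolt shear.

424.3 kN (bolt shear governs)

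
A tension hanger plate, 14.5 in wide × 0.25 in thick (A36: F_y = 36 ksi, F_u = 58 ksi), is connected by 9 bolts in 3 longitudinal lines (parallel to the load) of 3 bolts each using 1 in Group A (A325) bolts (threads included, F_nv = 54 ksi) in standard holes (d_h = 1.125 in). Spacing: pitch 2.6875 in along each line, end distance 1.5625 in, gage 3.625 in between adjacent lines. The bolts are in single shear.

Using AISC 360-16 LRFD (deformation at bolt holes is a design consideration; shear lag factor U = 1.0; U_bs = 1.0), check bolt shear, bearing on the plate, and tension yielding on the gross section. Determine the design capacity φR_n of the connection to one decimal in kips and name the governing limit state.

117.5 kips (gross-section yield governs)

Bolt shear: A_b = π(1)²/4 = 0.7854 in². φR_n = 0.75 × 54 × 0.7854 × 9 × 1 = 286.3 kips.
Bearing (0.25 in plate, F_u = 58 ksi): end bolts L_c = 1.5625 − 1.125/2 = 1, R_n = min(1.2×1×0.25×58, 2.4×1×0.25×58) = 17.4 kips/bolt; interior L_c = 2.6875 − 1.125 = 1.5625, R_n = 27.188 kips/bolt. φR_n = 0.75 × (3×17.4 + 6×27.188) = 161.5 kips.
Tension yield (gross): A_g = 14.5×0.25 = 3.625 in². φR_n = 0.90 × 36 × 3.625 = 117.5 kips.
Governing: min(286.3, 161.5, 117.5) = 117.5 kips → gross-section yield.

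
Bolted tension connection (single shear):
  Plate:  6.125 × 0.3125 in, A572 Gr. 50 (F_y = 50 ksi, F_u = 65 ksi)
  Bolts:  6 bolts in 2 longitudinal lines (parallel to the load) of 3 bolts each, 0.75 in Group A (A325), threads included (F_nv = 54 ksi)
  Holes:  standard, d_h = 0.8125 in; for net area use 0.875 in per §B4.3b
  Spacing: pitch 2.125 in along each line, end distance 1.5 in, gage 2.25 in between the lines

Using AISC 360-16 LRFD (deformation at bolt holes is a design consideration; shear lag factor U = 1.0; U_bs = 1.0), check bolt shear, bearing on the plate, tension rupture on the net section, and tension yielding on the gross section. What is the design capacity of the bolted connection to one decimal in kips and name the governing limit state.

Bolt shear: A_b = π(0.75)²/4 = 0.44179 in². φR_n = 0.75 × 54 × 0.44179 × 6 × 1 = 107.4 kips.
Bearing (0.3125 in plate, F_u = 65 ksi): end bolts L_c = 1.5 − 0.8125/2 = 1.09375, R_n = min(1.2×1.09375×0.3125×65, 2.4×0.75×0.3125×65) = 26.66 kips/bolt; interior L_c = 2.125 − 0.8125 = 1.3125, R_n = 31.992 kips/bolt. φR_n = 0.75 × (2×26.66 + 4×31.992) = 136.0 kips.
Tension rupture (net): A_n = (6.125 − 2×0.875)×0.3125 = 1.3672 in² (U = 1.0, A_e = A_n). φR_n = 0.75 × 65 × 1.3672 = 66.7 kips.
Tension yield (gross): A_g = 6.125×0.3125 = 1.9141 in². φR_n = 0.90 × 50 × 1.9141 = 86.1 kips.
Governing: min(107.4, 136.0, 66.7, 86.1) = 66.7 kips → net-section rupture.

66.7 kips (net-section rupture governs)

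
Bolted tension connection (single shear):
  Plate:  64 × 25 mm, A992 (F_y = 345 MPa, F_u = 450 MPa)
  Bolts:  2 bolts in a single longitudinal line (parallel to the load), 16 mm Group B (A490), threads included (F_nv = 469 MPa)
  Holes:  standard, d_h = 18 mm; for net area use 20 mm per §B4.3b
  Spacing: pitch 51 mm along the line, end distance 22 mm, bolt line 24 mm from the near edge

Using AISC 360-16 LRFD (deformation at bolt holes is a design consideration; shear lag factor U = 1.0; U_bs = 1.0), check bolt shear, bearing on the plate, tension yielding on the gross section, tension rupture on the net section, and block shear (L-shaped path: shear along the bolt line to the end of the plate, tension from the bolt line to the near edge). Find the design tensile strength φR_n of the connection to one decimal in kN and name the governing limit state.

Bolt shear: A_b = π(16)²/4 = 201.06 mm². φR_n = 0.75 × 469 × 201.06 × 2 × 1 = 141.4 kN.
Bearing (25 mm plate, F_u = 450 MPa): end bolts L_c = 22 − 18/2 = 13, R_n = min(1.2×13×25×450, 2.4×16×25×450) = 175.5 kN/bolt; interior L_c = 51 − 18 = 33, R_n = 432 kN/bolt. φR_n = 0.75 × (1×175.5 + 1×432) = 455.6 kN.
Tension yield (gross): A_g = 64×25 = 1600 mm². φR_n = 0.90 × 345 × 1600 = 496.8 kN.
Tension rupture (net): A_n = (64 − 1×20)×25 = 1100 mm² (U = 1.0, A_e = A_n). φR_n = 0.75 × 450 × 1100 = 371.3 kN.
Block shear: shear path 1×[22+1×51] = 1×73 mm, A_gv = 1825, A_nv = 1×(73 − 1.5×20)×25 = 1075 mm²; tension to near edge: (24 − 0.5×20)×25 = 350 mm². R_n = min(0.6×450×1075, 0.6×345×1825) + 1.0×450×350 = min(290.25, 377.78) + 157.5 = 447.75 kN. φR_n = 0.75 × 447.75 = 335.8 kN.
Governing: min(141.4, 455.6, 496.8, 371.3, 335.8) = 141.4 kN → bolt shear.

141.4 kN (bolt shear governs)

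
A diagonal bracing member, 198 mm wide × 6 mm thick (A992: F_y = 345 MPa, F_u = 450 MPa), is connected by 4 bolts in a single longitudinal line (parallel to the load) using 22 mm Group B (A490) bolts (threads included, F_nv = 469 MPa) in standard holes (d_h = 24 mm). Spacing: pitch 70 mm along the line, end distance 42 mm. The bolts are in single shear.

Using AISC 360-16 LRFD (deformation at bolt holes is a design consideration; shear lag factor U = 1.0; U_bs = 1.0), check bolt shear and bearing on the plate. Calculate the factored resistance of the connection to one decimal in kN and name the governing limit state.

393.7 kN (bearing governs)

Bolt shear: A_b = π(22)²/4 = 380.13 mm². φR_n = 0.75 × 469 × 380.13 × 4 × 1 = 534.8 kN.
Bearing (6 mm plate, F_u = 450 MPa): end bolts L_c = 42 − 24/2 = 30, R_n = min(1.2×30×6×450, 2.4×22×6×450) = 97.2 kN/bolt; interior L_c = 70 − 24 = 46, R_n = 142.56 kN/bolt. φR_n = 0.75 × (1×97.2 + 3×142.56) = 393.7 kN.
Governing: min(534.8, 393.7) = 393.7 kN → bearing.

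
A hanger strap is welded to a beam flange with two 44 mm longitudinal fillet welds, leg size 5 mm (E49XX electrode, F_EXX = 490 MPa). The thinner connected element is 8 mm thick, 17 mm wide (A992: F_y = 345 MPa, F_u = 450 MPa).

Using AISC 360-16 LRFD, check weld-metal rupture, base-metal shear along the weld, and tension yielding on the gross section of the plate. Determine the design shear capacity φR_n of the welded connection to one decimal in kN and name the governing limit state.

Weld metal: throat = 0.707×5 = 3.535 mm, L = 2×44 = 88 mm. φR_n = 0.75 × 0.6 × 490 × 3.535 × 88 = 68.6 kN.
Base metal shear (8 mm plate): yield φR_n = 1.0×0.6×345×8×88 = 145.7 kN; rupture φR_n = 0.75×0.6×450×8×88 = 142.6 kN; take 142.6 kN (rupture).
Tension yield (gross): A_g = 17×8 = 136 mm². φR_n = 0.90 × 345 × 136 = 42.2 kN.
Governing: min(68.6, 142.6, 42.2) = 42.2 kN → gross-section yield.

42.2 kN (gross-section yield governs)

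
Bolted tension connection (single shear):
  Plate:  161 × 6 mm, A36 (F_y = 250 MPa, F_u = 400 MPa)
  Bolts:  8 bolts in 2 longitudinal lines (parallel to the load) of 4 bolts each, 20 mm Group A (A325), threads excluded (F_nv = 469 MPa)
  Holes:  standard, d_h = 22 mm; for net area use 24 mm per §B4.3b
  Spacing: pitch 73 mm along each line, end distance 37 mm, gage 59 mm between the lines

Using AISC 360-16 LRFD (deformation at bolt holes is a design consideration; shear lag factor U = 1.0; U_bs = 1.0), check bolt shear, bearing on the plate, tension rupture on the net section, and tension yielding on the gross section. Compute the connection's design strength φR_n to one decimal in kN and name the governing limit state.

Bolt shear: A_b = π(20)²/4 = 314.16 mm². φR_n = 0.75 × 469 × 314.16 × 8 × 1 = 884.0 kN.
Bearing (6 mm plate, F_u = 400 MPa): end bolts L_c = 37 − 22/2 = 26, R_n = min(1.2×26×6×400, 2.4×20×6×400) = 74.88 kN/bolt; interior L_c = 73 − 22 = 51, R_n = 115.2 kN/bolt. φR_n = 0.75 × (2×74.88 + 6×115.2) = 630.7 kN.
Tension rupture (net): A_n = (161 − 2×24)×6 = 678 mm² (U = 1.0, A_e = A_n). φR_n = 0.75 × 400 × 678 = 203.4 kN.
Tension yield (gross): A_g = 161×6 = 966 mm². φR_n = 0.90 × 250 × 966 = 217.4 kN.
Governing: min(884.0, 630.7, 203.4, 217.4) = 203.4 kN → net-section rupture.

203.4 kN (net-section rupture governs)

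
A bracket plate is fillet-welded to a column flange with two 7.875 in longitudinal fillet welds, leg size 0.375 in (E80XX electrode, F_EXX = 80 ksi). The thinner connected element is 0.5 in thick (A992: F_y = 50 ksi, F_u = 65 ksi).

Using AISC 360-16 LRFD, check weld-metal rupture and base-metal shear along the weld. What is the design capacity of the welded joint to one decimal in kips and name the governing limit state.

Weld metal: throat = 0.707×0.375 = 0.26513 in, L = 2×7.875 = 15.75 in. φR_n = 0.75 × 0.6 × 80 × 0.26513 × 15.75 = 150.3 kips.
Base metal shear (0.5 in plate): yield φR_n = 1.0×0.6×50×0.5×15.75 = 236.3 kips; rupture φR_n = 0.75×0.6×65×0.5×15.75 = 230.3 kips; take 230.3 kips (rupture).
Governing: min(150.3, 230.3) = 150.3 kips → weld metal.

150.3 kips (weld metal governs)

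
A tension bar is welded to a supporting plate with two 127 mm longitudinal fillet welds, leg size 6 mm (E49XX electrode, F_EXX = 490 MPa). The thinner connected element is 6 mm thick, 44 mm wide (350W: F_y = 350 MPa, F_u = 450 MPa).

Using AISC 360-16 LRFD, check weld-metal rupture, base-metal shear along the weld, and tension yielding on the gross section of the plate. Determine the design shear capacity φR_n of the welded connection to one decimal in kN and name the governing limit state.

83.2 kN (gross-section yield governs)

Weld metal: throat = 0.707×6 = 4.242 mm, L = 2×127 = 254 mm. φR_n = 0.75 × 0.6 × 490 × 4.242 × 254 = 237.6 kN.
Base metal shear (6 mm plate): yield φR_n = 1.0×0.6×350×6×254 = 320.0 kN; rupture φR_n = 0.75×0.6×450×6×254 = 308.6 kN; take 308.6 kN (rupture).
Tension yield (gross): A_g = 44×6 = 264 mm². φR_n = 0.90 × 350 × 264 = 83.2 kN.
Governing: min(237.6, 308.6, 83.2) = 83.2 kN → gross-section yield.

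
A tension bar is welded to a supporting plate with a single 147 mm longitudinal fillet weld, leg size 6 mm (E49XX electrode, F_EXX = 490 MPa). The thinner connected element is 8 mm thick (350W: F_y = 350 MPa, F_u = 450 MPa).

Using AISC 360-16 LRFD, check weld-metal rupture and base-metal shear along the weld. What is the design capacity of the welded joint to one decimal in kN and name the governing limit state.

137.5 kN (weld metal governs)

Weld metal: throat = 0.707×6 = 4.242 mm, L = 147 mm. φR_n = 0.75 × 0.6 × 490 × 4.242 × 147 = 137.5 kN.
Base metal shear (8 mm plate): yield φR_n = 1.0×0.6×350×8×147 = 247.0 kN; rupture φR_n = 0.75×0.6×450×8×147 = 238.1 kN; take 238.1 kN (rupture).
Governing: min(137.5, 238.1) = 137.5 kN → weld metal.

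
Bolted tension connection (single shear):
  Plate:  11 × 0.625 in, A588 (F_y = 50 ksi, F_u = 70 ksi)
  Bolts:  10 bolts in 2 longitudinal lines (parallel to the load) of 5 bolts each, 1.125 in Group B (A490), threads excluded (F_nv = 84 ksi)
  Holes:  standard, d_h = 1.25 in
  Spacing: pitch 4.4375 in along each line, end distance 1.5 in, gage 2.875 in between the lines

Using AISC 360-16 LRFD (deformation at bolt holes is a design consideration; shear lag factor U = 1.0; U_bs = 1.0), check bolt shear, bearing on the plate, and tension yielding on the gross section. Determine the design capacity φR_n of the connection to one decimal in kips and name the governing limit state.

309.4 kips (gross-section yield governs)

Bolt shear: A_b = π(1.125)²/4 = 0.99402 in². φR_n = 0.75 × 84 × 0.99402 × 10 × 1 = 626.2 kips.
Bearing (0.625 in plate, F_u = 70 ksi): end bolts L_c = 1.5 − 1.25/2 = 0.875, R_n = min(1.2×0.875×0.625×70, 2.4×1.125×0.625×70) = 45.938 kips/bolt; interior L_c = 4.4375 − 1.25 = 3.1875, R_n = 118.13 kips/bolt. φR_n = 0.75 × (2×45.938 + 8×118.13) = 777.7 kips.
Tension yield (gross): A_g = 11×0.625 = 6.875 in². φR_n = 0.90 × 50 × 6.875 = 309.4 kips.
Governing: min(626.2, 777.7, 309.4) = 309.4 kips → gross-section yield.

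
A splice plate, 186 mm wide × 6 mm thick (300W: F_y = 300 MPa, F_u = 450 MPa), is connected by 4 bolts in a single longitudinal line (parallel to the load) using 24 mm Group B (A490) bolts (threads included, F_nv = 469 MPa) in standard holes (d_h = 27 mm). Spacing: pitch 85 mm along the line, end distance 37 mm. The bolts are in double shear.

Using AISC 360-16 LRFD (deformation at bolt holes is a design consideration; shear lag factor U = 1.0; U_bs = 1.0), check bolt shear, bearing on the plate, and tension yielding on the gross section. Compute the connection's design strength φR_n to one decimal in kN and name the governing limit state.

Bolt shear: A_b = π(24)²/4 = 452.39 mm². φR_n = 0.75 × 469 × 452.39 × 4 × 2 = 1273.0 kN.
Bearing (6 mm plate, F_u = 450 MPa): end bolts L_c = 37 − 27/2 = 23.5, R_n = min(1.2×23.5×6×450, 2.4×24×6×450) = 76.14 kN/bolt; interior L_c = 85 − 27 = 58, R_n = 155.52 kN/bolt. φR_n = 0.75 × (1×76.14 + 3×155.52) = 407.0 kN.
Tension yield (gross): A_g = 186×6 = 1116 mm². φR_n = 0.90 × 300 × 1116 = 301.3 kN.
Governing: min(1273.0, 407.0, 301.3) = 301.3 kN → gross-section yield.

301.3 kN (gross-section yield governs)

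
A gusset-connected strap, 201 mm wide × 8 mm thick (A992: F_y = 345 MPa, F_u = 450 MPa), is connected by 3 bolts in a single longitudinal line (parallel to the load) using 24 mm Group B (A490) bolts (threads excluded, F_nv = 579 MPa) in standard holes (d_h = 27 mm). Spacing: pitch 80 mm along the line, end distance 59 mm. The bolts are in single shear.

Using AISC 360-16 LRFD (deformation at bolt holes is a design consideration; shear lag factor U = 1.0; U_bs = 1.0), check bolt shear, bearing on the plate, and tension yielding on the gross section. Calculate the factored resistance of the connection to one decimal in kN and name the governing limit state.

Bolt shear: A_b = π(24)²/4 = 452.39 mm². φR_n = 0.75 × 579 × 452.39 × 3 × 1 = 589.4 kN.
Bearing (8 mm plate, F_u = 450 MPa): end bolts L_c = 59 − 27/2 = 45.5, R_n = min(1.2×45.5×8×450, 2.4×24×8×450) = 196.56 kN/bolt; interior L_c = 80 − 27 = 53, R_n = 207.36 kN/bolt. φR_n = 0.75 × (1×196.56 + 2×207.36) = 458.5 kN.
Tension yield (gross): A_g = 201×8 = 1608 mm². φR_n = 0.90 × 345 × 1608 = 499.3 kN.
Governing: min(589.4, 458.5, 499.3) = 458.5 kN → bearing.

458.5 kN (bearing governs)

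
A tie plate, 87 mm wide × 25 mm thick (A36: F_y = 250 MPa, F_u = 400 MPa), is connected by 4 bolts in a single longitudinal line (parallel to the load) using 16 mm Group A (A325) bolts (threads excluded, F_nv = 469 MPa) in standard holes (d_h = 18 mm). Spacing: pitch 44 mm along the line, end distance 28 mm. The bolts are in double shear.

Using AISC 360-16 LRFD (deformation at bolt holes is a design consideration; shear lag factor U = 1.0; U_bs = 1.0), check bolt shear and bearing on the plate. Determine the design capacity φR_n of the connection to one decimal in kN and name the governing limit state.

565.8 kN (bolt shear governs)

Bolt shear: A_b = π(16)²/4 = 201.06 mm². φR_n = 0.75 × 469 × 201.06 × 4 × 2 = 565.8 kN.
Bearing (25 mm plate, F_u = 400 MPa): end bolts L_c = 28 − 18/2 = 19, R_n = min(1.2×19×25×400, 2.4×16×25×400) = 228 kN/bolt; interior L_c = 44 − 18 = 26, R_n = 312 kN/bolt. φR_n = 0.75 × (1×228 + 3×312) = 873.0 kN.
Governing: min(565.8, 873.0) = 565.8 kN → bolt shear.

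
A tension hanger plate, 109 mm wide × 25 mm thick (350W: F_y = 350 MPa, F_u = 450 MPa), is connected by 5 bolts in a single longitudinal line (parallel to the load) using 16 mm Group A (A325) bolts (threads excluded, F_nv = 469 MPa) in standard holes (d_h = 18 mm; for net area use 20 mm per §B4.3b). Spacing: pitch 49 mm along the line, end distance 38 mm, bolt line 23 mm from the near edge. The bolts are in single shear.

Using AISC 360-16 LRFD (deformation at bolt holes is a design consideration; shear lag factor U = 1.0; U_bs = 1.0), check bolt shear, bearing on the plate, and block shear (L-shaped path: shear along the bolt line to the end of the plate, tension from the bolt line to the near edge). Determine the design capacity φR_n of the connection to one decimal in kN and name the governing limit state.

Bolt shear: A_b = π(16)²/4 = 201.06 mm². φR_n = 0.75 × 469 × 201.06 × 5 × 1 = 353.6 kN.
Bearing (25 mm plate, F_u = 450 MPa): end bolts L_c = 38 − 18/2 = 29, R_n = min(1.2×29×25×450, 2.4×16×25×450) = 391.5 kN/bolt; interior L_c = 49 − 18 = 31, R_n = 418.5 kN/bolt. φR_n = 0.75 × (1×391.5 + 4×418.5) = 1549.1 kN.
Block shear: shear path 1×[38+4×49] = 1×234 mm, A_gv = 5850, A_nv = 1×(234 − 4.5×20)×25 = 3600 mm²; tension to near edge: (23 − 0.5×20)×25 = 325 mm². R_n = min(0.6×450×3600, 0.6×350×5850) + 1.0×450×325 = min(972, 1228.5) + 146.25 = 1118.3 kN. φR_n = 0.75 × 1118.3 = 838.7 kN.
Governing: min(353.6, 1549.1, 838.7) = 353.6 kN → bolt shear.

353.6 kN (bolt shear governs)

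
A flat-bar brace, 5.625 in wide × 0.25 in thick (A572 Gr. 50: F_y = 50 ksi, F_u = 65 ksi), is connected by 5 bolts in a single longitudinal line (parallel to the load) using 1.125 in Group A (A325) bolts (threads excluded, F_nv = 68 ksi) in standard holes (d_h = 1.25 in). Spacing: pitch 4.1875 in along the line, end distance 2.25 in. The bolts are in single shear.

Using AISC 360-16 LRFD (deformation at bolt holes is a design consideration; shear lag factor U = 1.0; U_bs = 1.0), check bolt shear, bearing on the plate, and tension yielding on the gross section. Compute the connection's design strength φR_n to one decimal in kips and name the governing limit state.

63.3 kips (gross-section yield governs)

Bolt shear: A_b = π(1.125)²/4 = 0.99402 in². φR_n = 0.75 × 68 × 0.99402 × 5 × 1 = 253.5 kips.
Bearing (0.25 in plate, F_u = 65 ksi): end bolts L_c = 2.25 − 1.25/2 = 1.625, R_n = min(1.2×1.625×0.25×65, 2.4×1.125×0.25×65) = 31.688 kips/bolt; interior L_c = 4.1875 − 1.25 = 2.9375, R_n = 43.875 kips/bolt. φR_n = 0.75 × (1×31.688 + 4×43.875) = 155.4 kips.
Tension yield (gross): A_g = 5.625×0.25 = 1.4063 in². φR_n = 0.90 × 50 × 1.4063 = 63.3 kips.
Governing: min(253.5, 155.4, 63.3) = 63.3 kips → gross-section yield.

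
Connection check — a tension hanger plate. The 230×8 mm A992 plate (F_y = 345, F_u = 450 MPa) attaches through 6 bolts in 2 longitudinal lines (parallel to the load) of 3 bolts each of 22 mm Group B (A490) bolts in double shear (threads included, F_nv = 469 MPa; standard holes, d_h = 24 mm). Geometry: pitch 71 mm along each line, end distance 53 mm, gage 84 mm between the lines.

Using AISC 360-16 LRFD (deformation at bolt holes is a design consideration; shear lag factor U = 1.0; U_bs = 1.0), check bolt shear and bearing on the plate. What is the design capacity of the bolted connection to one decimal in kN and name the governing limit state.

835.9 kN (bearing governs)

Bolt shear: A_b = π(22)²/4 = 380.13 mm². φR_n = 0.75 × 469 × 380.13 × 6 × 2 = 1604.5 kN.
Bearing (8 mm plate, F_u = 450 MPa): end bolts L_c = 53 − 24/2 = 41, R_n = min(1.2×41×8×450, 2.4×22×8×450) = 177.12 kN/bolt; interior L_c = 71 − 24 = 47, R_n = 190.08 kN/bolt. φR_n = 0.75 × (2×177.12 + 4×190.08) = 835.9 kN.
Governing: min(1604.5, 835.9) = 835.9 kN → bearing.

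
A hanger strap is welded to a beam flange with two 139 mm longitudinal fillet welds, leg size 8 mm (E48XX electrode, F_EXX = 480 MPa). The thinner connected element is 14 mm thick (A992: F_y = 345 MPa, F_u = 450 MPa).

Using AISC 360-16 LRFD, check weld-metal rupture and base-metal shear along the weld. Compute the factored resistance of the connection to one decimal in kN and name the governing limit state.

339.6 kN (weld metal governs)

Weld metal: throat = 0.707×8 = 5.656 mm, L = 2×139 = 278 mm. φR_n = 0.75 × 0.6 × 480 × 5.656 × 278 = 339.6 kN.
Base metal shear (14 mm plate): yield φR_n = 1.0×0.6×345×14×278 = 805.6 kN; rupture φR_n = 0.75×0.6×450×14×278 = 788.1 kN; take 788.1 kN (rupture).
Governing: min(339.6, 788.1) = 339.6 kN → weld metal.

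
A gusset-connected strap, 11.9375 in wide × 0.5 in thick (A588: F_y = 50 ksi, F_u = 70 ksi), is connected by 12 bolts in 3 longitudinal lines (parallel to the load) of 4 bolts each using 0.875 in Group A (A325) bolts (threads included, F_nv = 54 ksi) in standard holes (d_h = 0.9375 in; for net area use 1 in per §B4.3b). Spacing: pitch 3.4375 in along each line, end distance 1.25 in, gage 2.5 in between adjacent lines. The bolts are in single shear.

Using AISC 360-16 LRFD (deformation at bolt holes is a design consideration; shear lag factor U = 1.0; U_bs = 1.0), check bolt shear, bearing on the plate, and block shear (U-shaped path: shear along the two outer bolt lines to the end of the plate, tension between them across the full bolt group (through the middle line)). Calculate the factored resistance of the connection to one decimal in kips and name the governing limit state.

Bolt shear: A_b = π(0.875)²/4 = 0.60132 in². φR_n = 0.75 × 54 × 0.60132 × 12 × 1 = 292.2 kips.
Bearing (0.5 in plate, F_u = 70 ksi): end bolts L_c = 1.25 − 0.9375/2 = 0.78125, R_n = min(1.2×0.78125×0.5×70, 2.4×0.875×0.5×70) = 32.813 kips/bolt; interior L_c = 3.4375 − 0.9375 = 2.5, R_n = 73.5 kips/bolt. φR_n = 0.75 × (3×32.813 + 9×73.5) = 570.0 kips.
Block shear: shear path 2×[1.25+3×3.4375] = 2×11.5625 in, A_gv = 11.563, A_nv = 2×(11.5625 − 3.5×1)×0.5 = 8.0625 in²; tension across gage: (5 − 2×1)×0.5 = 1.5 in². R_n = min(0.6×70×8.0625, 0.6×50×11.563) + 1.0×70×1.5 = min(338.63, 346.89) + 105 = 443.63 kips. φR_n = 0.75 × 443.63 = 332.7 kips.
Governing: min(292.2, 570.0, 332.7) = 292.2 kips → bolt shear.

292.2 kips (bolt shear governs)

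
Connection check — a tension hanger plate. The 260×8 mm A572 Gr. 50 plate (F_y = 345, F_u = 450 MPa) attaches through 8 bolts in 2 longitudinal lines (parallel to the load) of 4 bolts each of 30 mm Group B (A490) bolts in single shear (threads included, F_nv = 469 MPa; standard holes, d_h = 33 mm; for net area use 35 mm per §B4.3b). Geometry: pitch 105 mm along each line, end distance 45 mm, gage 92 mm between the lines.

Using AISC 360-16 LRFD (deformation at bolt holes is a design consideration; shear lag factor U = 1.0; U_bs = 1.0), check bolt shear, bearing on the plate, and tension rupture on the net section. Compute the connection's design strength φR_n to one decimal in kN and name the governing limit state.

Bolt shear: A_b = π(30)²/4 = 706.86 mm². φR_n = 0.75 × 469 × 706.86 × 8 × 1 = 1989.1 kN.
Bearing (8 mm plate, F_u = 450 MPa): end bolts L_c = 45 − 33/2 = 28.5, R_n = min(1.2×28.5×8×450, 2.4×30×8×450) = 123.12 kN/bolt; interior L_c = 105 − 33 = 72, R_n = 259.2 kN/bolt. φR_n = 0.75 × (2×123.12 + 6×259.2) = 1351.1 kN.
Tension rupture (net): A_n = (260 − 2×35)×8 = 1520 mm² (U = 1.0, A_e = A_n). φR_n = 0.75 × 450 × 1520 = 513.0 kN.
Governing: min(1989.1, 1351.1, 513.0) = 513.0 kN → net-section rupture.

513.0 kN (net-section rupture governs)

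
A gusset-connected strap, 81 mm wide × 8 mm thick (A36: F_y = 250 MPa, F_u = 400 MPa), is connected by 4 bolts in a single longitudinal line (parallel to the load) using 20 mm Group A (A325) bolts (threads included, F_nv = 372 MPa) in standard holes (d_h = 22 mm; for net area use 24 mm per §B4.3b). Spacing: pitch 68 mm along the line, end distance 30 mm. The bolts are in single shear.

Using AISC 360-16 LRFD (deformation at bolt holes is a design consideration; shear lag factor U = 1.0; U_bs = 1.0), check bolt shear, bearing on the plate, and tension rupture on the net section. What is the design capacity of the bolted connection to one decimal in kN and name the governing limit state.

Bolt shear: A_b = π(20)²/4 = 314.16 mm². φR_n = 0.75 × 372 × 314.16 × 4 × 1 = 350.6 kN.
Bearing (8 mm plate, F_u = 400 MPa): end bolts L_c = 30 − 22/2 = 19, R_n = min(1.2×19×8×400, 2.4×20×8×400) = 72.96 kN/bolt; interior L_c = 68 − 22 = 46, R_n = 153.6 kN/bolt. φR_n = 0.75 × (1×72.96 + 3×153.6) = 400.3 kN.
Tension rupture (net): A_n = (81 − 1×24)×8 = 456 mm² (U = 1.0, A_e = A_n). φR_n = 0.75 × 400 × 456 = 136.8 kN.
Governing: min(350.6, 400.3, 136.8) = 136.8 kN → net-section rupture.

136.8 kN (net-section rupture governs)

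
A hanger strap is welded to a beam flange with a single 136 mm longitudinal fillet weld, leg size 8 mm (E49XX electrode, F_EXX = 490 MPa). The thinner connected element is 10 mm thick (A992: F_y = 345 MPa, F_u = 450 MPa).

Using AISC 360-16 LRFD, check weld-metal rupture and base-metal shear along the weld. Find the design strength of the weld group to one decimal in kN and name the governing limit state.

169.6 kN (weld metal governs)

Weld metal: throat = 0.707×8 = 5.656 mm, L = 136 mm. φR_n = 0.75 × 0.6 × 490 × 5.656 × 136 = 169.6 kN.
Base metal shear (10 mm plate): yield φR_n = 1.0×0.6×345×10×136 = 281.5 kN; rupture φR_n = 0.75×0.6×450×10×136 = 275.4 kN; take 275.4 kN (rupture).
Governing: min(169.6, 275.4) = 169.6 kN → weld metal.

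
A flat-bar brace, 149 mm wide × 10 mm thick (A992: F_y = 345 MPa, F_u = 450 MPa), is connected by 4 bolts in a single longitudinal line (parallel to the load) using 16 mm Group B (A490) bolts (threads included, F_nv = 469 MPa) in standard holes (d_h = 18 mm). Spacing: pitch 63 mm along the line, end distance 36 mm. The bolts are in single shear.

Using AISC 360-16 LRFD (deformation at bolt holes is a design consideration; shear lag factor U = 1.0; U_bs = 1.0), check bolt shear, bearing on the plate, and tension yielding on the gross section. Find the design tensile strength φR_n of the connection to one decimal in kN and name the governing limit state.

282.9 kN (bolt shear governs)

Bolt shear: A_b = π(16)²/4 = 201.06 mm². φR_n = 0.75 × 469 × 201.06 × 4 × 1 = 282.9 kN.
Bearing (10 mm plate, F_u = 450 MPa): end bolts L_c = 36 − 18/2 = 27, R_n = min(1.2×27×10×450, 2.4×16×10×450) = 145.8 kN/bolt; interior L_c = 63 − 18 = 45, R_n = 172.8 kN/bolt. φR_n = 0.75 × (1×145.8 + 3×172.8) = 498.2 kN.
Tension yield (gross): A_g = 149×10 = 1490 mm². φR_n = 0.90 × 345 × 1490 = 462.6 kN.
Governing: min(282.9, 498.2, 462.6) = 282.9 kN → bolt shear.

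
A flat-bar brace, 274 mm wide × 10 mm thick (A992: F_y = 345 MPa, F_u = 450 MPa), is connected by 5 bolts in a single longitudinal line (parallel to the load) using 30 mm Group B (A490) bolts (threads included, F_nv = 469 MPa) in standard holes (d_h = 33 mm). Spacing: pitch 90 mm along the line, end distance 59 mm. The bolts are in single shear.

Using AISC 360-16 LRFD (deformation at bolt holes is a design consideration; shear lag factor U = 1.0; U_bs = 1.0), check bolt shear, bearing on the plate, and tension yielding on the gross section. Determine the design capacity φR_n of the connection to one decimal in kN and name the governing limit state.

Bolt shear: A_b = π(30)²/4 = 706.86 mm². φR_n = 0.75 × 469 × 706.86 × 5 × 1 = 1243.2 kN.
Bearing (10 mm plate, F_u = 450 MPa): end bolts L_c = 59 − 33/2 = 42.5, R_n = min(1.2×42.5×10×450, 2.4×30×10×450) = 229.5 kN/bolt; interior L_c = 90 − 33 = 57, R_n = 307.8 kN/bolt. φR_n = 0.75 × (1×229.5 + 4×307.8) = 1095.5 kN.
Tension yield (gross): A_g = 274×10 = 2740 mm². φR_n = 0.90 × 345 × 2740 = 850.8 kN.
Governing: min(1243.2, 1095.5, 850.8) = 850.8 kN → gross-section yield.

850.8 kN (gross-section yield governs)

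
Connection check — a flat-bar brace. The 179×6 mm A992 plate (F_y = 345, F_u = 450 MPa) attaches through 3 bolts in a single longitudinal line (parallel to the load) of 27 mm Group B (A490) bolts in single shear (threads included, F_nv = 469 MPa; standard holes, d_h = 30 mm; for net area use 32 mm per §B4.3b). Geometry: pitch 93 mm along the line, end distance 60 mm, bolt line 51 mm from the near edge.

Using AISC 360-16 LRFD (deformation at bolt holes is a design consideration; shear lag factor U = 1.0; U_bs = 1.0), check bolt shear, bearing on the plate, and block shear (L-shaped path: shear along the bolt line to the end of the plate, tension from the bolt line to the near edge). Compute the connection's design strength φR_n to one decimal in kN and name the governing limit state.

272.6 kN (block shear governs)

Bolt shear: A_b = π(27)²/4 = 572.56 mm². φR_n = 0.75 × 469 × 572.56 × 3 × 1 = 604.2 kN.
Bearing (6 mm plate, F_u = 450 MPa): end bolts L_c = 60 − 30/2 = 45, R_n = min(1.2×45×6×450, 2.4×27×6×450) = 145.8 kN/bolt; interior L_c = 93 − 30 = 63, R_n = 174.96 kN/bolt. φR_n = 0.75 × (1×145.8 + 2×174.96) = 371.8 kN.
Block shear: shear path 1×[60+2×93] = 1×246 mm, A_gv = 1476, A_nv = 1×(246 − 2.5×32)×6 = 996 mm²; tension to near edge: (51 − 0.5×32)×6 = 210 mm². R_n = min(0.6×450×996, 0.6×345×1476) + 1.0×450×210 = min(268.92, 305.53) + 94.5 = 363.42 kN. φR_n = 0.75 × 363.42 = 272.6 kN.
Governing: min(604.2, 371.8, 272.6) = 272.6 kN → block shear.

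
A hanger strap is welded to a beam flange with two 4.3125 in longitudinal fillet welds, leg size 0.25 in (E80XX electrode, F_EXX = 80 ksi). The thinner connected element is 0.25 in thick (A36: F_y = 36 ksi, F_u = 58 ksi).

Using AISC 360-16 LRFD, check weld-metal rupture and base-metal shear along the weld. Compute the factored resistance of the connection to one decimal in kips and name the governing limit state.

Weld metal: throat = 0.707×0.25 = 0.17675 in, L = 2×4.3125 = 8.625 in. φR_n = 0.75 × 0.6 × 80 × 0.17675 × 8.625 = 54.9 kips.
Base metal shear (0.25 in plate): yield φR_n = 1.0×0.6×36×0.25×8.625 = 46.6 kips; rupture φR_n = 0.75×0.6×58×0.25×8.625 = 56.3 kips; take 46.6 kips (yield).
Governing: min(54.9, 46.6) = 46.6 kips → base-metal shear.

46.6 kips (base-metal shear governs)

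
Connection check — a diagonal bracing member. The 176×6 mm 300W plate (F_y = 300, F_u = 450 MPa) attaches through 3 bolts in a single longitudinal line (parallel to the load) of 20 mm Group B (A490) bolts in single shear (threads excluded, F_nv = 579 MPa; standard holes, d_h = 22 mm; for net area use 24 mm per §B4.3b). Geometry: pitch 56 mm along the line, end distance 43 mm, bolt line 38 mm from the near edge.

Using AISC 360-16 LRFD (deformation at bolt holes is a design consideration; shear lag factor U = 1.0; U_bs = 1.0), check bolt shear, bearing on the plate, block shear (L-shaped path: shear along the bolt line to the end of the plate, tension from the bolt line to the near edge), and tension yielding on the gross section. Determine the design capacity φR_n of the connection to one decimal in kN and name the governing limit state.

Bolt shear: A_b = π(20)²/4 = 314.16 mm². φR_n = 0.75 × 579 × 314.16 × 3 × 1 = 409.3 kN.
Bearing (6 mm plate, F_u = 450 MPa): end bolts L_c = 43 − 22/2 = 32, R_n = min(1.2×32×6×450, 2.4×20×6×450) = 103.68 kN/bolt; interior L_c = 56 − 22 = 34, R_n = 110.16 kN/bolt. φR_n = 0.75 × (1×103.68 + 2×110.16) = 243.0 kN.
Block shear: shear path 1×[43+2×56] = 1×155 mm, A_gv = 930, A_nv = 1×(155 − 2.5×24)×6 = 570 mm²; tension to near edge: (38 − 0.5×24)×6 = 156 mm². R_n = min(0.6×450×570, 0.6×300×930) + 1.0×450×156 = min(153.9, 167.4) + 70.2 = 224.1 kN. φR_n = 0.75 × 224.1 = 168.1 kN.
Tension yield (gross): A_g = 176×6 = 1056 mm². φR_n = 0.90 × 300 × 1056 = 285.1 kN.
Governing: min(409.3, 243.0, 168.1, 285.1) = 168.1 kN → block shear.

168.1 kN (block shear governs)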